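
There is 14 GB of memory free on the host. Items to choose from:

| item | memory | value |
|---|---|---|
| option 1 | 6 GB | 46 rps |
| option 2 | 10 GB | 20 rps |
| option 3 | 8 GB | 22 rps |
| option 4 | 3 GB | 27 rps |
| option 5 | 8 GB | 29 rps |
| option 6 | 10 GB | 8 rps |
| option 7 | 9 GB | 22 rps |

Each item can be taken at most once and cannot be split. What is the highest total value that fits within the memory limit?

This is a 0/1 knapsack; check combinations near the capacity.
- option 1+option 5: memory 6+8=14, value 46+29=75
- option 1+option 4: memory 6+3=9, value 46+27=73
- option 1+option 3: memory 6+8=14, value 46+22=68
Best: 75 rps.

75 rps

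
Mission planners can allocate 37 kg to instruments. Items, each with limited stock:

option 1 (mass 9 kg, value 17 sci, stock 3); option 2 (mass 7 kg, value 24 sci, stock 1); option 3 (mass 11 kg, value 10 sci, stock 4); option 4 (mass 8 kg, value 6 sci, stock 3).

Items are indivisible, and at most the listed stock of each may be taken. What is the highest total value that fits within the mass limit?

Best selections within mass 37 and stock limits:
- 3×option 1 + 1×option 2: mass 34, value 75
- 2×option 1 + 1×option 2 + 1×option 3: mass 36, value 68
- 2×option 1 + 1×option 2 + 1×option 4: mass 33, value 64
Best: 75 sci.

75 sci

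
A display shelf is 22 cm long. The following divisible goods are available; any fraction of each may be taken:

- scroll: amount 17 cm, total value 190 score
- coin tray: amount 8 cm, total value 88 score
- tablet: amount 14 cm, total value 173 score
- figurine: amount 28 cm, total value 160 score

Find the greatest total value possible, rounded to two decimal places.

262.41

Take in order of value per unit:
- tablet (173/14 per unit): all 14 → value 173, running total 173.00
- scroll (190/17 per unit): 8 of 17 → value 8×190/17 = 89.4118, running total 262.41
Total 262.41.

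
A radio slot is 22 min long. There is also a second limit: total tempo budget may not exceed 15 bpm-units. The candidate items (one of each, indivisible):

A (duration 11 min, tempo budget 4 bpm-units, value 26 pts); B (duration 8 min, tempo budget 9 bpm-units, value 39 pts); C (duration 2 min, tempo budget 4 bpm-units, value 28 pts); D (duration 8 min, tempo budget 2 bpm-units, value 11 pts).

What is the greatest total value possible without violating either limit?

78 pts

Feasible sets respecting both limits:
- B+C+D: duration 18, tempo budget 15, value 78
- B+C: duration 10, tempo budget 13, value 67
- A+B: duration 19, tempo budget 13, value 65
Best: 78 pts.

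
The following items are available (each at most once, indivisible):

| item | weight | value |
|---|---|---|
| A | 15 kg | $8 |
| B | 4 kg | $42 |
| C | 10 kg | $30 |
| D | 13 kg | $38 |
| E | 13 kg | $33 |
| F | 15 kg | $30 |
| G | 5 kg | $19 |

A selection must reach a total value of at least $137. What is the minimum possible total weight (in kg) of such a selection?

40

Subsets with value ≥ 137, sorted by total weight:
- B+C+D+E: weight 40, value 143
- B+C+D+F: weight 42, value 140
- B+C+D+E+G: weight 45, value 162
Minimum weight: 40 kg.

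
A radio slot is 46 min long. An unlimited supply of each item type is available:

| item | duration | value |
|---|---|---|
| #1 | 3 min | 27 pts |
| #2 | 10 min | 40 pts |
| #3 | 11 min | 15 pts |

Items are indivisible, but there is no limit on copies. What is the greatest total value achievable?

Best value-per-unit is #1 at 27/3, and filling with it alone uses duration 15×3=45. No mix of the others beats 15×27 = 405.

405 pts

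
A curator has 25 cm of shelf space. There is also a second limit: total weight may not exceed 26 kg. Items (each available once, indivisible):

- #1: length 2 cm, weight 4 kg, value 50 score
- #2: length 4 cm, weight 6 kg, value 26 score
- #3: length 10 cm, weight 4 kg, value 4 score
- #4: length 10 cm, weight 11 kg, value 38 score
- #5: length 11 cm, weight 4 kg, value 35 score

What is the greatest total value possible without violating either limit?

Feasible sets respecting both limits:
- #1+#4+#5: length 23, weight 19, value 123
- #1+#2+#4: length 16, weight 21, value 114
- #1+#2+#5: length 17, weight 14, value 111
Best: 123 score.

123 score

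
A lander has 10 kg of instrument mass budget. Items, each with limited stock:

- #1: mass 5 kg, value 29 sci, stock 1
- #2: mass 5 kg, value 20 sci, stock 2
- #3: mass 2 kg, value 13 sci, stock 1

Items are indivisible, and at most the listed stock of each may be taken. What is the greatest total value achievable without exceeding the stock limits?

Best selections within mass 10 and stock limits:
- 1×#1 + 1×#2: mass 10, value 49
- 1×#1 + 1×#3: mass 7, value 42
- 2×#2: mass 10, value 40
- 1×#2 + 1×#3: mass 7, value 33
Best: 49 sci.

49 sci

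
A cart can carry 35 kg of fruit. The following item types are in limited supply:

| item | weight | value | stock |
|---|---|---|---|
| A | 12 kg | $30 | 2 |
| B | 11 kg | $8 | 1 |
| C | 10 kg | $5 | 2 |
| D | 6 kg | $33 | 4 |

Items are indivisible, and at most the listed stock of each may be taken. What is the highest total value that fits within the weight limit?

$140

Top feasible selections:
- 1×B + 4×D: weight 35, value 140
- 1×C + 4×D: weight 34, value 137
- 4×D: weight 24, value 132
- 1×A + 3×D: weight 30, value 129
Best: $140.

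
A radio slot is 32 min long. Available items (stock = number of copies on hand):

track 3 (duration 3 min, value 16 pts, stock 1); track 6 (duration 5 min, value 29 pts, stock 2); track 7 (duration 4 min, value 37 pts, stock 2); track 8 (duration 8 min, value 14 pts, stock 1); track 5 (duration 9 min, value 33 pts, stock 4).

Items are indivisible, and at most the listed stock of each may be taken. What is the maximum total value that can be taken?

181 pts

Best selections within duration 32 and stock limits:
- 1×track 3 + 2×track 6 + 2×track 7 + 1×track 5: duration 30, value 181
- 1×track 6 + 2×track 7 + 2×track 5: duration 31, value 169
- 2×track 6 + 2×track 7 + 1×track 5: duration 27, value 165
- 1×track 3 + 2×track 6 + 2×track 7 + 1×track 8: duration 29, value 162
Best: 181 pts.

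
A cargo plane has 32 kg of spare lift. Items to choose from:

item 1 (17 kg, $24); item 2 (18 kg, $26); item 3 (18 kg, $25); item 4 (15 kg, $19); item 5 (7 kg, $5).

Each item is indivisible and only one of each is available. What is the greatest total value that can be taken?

Check high-value combinations within 32 kg:
- item 1+item 4: weight 17+15=32, value 24+19=43
- item 2+item 5: weight 18+7=25, value 26+5=31
- item 3+item 5: weight 18+7=25, value 25+5=30
Best: $43.

$43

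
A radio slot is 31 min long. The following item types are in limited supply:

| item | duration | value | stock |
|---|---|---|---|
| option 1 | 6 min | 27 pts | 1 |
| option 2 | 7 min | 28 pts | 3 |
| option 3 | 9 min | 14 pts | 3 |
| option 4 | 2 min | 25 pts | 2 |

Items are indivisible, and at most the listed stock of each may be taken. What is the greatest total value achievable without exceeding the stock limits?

Best selections within duration 31 and stock limits:
- 1×option 1 + 3×option 2 + 2×option 4: duration 31, value 161
- 1×option 1 + 3×option 2 + 1×option 4: duration 29, value 136
- 3×option 2 + 2×option 4: duration 25, value 134
- 1×option 1 + 2×option 2 + 2×option 4: duration 24, value 133
Best: 161 pts.

161 pts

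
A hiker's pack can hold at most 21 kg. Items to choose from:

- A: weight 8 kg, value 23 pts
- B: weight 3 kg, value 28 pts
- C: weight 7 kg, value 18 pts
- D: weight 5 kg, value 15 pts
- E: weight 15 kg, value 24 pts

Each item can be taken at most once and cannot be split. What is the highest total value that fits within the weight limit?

Check high-value combinations within 21 kg:
- A+B+C: weight 8+3+7=18, value 23+28+18=69
- A+B+D: weight 8+3+5=16, value 23+28+15=66
- B+C+D: weight 3+7+5=15, value 28+18+15=61
- A+C+D: weight 8+7+5=20, value 23+18+15=56
- B+E: weight 3+15=18, value 28+24=52
Best: 69 pts.

69 pts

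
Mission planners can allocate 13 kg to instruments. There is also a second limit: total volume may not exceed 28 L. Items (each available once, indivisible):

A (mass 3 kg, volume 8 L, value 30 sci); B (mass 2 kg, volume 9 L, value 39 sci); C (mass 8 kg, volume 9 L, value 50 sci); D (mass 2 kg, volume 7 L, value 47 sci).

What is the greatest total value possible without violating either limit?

136 sci

Feasible sets respecting both limits:
- B+C+D: mass 12, volume 25, value 136
- A+C+D: mass 13, volume 24, value 127
- A+B+C: mass 13, volume 26, value 119
Best: 136 sci.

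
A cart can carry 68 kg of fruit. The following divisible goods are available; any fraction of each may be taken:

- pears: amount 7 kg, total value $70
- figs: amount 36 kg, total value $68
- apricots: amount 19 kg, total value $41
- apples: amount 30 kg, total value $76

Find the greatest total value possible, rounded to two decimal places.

Take in order of value per unit:
- pears (70/7 per unit): all 7 → value 70, running total 70.00
- apples (76/30 per unit): all 30 → value 76, running total 146.00
- apricots (41/19 per unit): all 19 → value 41, running total 187.00
- figs (68/36 per unit): 12 of 36 → value 12×68/36 = 22.6667, running total 209.67
Total 209.67.

209.67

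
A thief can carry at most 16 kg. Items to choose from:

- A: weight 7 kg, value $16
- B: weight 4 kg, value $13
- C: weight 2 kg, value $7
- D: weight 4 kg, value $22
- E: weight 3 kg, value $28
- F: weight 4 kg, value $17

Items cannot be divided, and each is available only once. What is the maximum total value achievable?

Check high-value combinations within 16 kg:
- B+D+E+F: weight 4+4+3+4=15, value 13+22+28+17=80
- C+D+E+F: weight 2+4+3+4=13, value 7+22+28+17=74
- A+C+D+E: weight 7+2+4+3=16, value 16+7+22+28=73
- B+C+D+E: weight 4+2+4+3=13, value 13+7+22+28=70
Best: $80.

$80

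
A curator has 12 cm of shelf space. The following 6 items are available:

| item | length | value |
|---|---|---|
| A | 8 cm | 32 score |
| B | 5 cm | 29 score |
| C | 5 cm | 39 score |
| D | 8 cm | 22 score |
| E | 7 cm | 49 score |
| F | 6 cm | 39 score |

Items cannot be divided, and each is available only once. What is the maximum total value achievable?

Check high-value combinations within 12 cm:
- C+E: length 5+7=12, value 39+49=88
- C+F: length 5+6=11, value 39+39=78
- B+E: length 5+7=12, value 29+49=78
Best: 88 score.

88 score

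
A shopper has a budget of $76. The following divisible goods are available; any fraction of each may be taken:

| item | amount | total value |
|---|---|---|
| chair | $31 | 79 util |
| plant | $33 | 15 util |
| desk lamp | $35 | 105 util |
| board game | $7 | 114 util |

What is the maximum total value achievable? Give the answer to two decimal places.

299.36

Take in order of value per unit:
- board game (114/7 per unit): all 7 → value 114, running total 114.00
- desk lamp (105/35 per unit): all 35 → value 105, running total 219.00
- chair (79/31 per unit): all 31 → value 79, running total 298.00
- plant (15/33 per unit): 3 of 33 → value 3×15/33 = 1.3636, running total 299.36
Total 299.36.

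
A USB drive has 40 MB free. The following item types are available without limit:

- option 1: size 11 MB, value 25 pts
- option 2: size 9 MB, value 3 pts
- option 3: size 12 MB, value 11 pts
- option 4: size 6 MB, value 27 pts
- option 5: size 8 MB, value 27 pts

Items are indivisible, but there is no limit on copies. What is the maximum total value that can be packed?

Best value-per-unit is option 4 at 27/6, and filling with it alone uses size 6×6=36. No mix of the others beats 6×27 = 162.

162 pts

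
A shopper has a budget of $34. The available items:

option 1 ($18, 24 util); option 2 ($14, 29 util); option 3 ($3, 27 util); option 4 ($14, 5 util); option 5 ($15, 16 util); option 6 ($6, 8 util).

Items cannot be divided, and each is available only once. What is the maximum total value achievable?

72 util

Check high-value combinations within $34:
- option 2+option 3+option 5: cost 14+3+15=32, value 29+27+16=72
- option 2+option 3+option 6: cost 14+3+6=23, value 29+27+8=64
- option 2+option 3+option 4: cost 14+3+14=31, value 29+27+5=61
- option 1+option 3+option 6: cost 18+3+6=27, value 24+27+8=59
- option 2+option 3: cost 14+3=17, value 29+27=56
Best: 72 util.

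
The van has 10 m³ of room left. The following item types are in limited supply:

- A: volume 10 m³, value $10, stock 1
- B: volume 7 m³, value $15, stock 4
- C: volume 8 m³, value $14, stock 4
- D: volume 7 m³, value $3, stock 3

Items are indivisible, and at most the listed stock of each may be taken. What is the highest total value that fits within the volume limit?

$15

Best selections within volume 10 and stock limits:
- 1×B: volume 7, value 15
- 1×C: volume 8, value 14
Best: $15.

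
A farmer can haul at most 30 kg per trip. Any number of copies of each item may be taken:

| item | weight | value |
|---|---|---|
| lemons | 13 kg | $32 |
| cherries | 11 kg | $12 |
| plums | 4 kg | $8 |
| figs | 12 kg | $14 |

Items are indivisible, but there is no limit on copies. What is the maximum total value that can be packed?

Best value-per-unit is lemons at 32/13; filling with it alone gives 2×32 = 64.
Optimal mix: 2×lemons + 1×plums → weight 30, value 72.

$72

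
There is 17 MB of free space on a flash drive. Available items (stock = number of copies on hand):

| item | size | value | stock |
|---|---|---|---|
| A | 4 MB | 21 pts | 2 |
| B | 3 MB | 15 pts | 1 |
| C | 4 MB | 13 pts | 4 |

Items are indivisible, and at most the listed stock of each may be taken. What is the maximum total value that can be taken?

Top feasible selections:
- 2×A + 1×B + 1×C: size 15, value 70
- 2×A + 2×C: size 16, value 68
Best: 70 pts.

70 pts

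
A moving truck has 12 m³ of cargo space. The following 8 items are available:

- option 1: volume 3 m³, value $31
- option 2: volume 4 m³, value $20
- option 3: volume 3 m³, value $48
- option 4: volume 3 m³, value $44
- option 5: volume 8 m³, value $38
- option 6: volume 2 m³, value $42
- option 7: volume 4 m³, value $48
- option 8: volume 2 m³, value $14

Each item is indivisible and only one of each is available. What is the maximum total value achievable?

Check high-value combinations within 12 m³:
- option 3+option 4+option 6+option 7: volume 3+3+2+4=12, value 48+44+42+48=182
- option 1+option 3+option 6+option 7: volume 3+3+2+4=12, value 31+48+42+48=169
- option 1+option 3+option 4+option 6: volume 3+3+3+2=11, value 31+48+44+42=165
- option 1+option 4+option 6+option 7: volume 3+3+2+4=12, value 31+44+42+48=165
Best: $182.

$182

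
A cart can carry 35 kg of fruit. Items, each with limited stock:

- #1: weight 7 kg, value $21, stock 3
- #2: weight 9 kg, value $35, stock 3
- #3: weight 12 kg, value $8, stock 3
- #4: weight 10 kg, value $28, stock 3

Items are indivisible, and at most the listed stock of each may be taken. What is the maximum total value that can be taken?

Best selections within weight 35 and stock limits:
- 1×#1 + 3×#2: weight 34, value 126
- 1×#1 + 2×#2 + 1×#4: weight 35, value 119
- 2×#1 + 2×#2: weight 32, value 112
Best: $126.

$126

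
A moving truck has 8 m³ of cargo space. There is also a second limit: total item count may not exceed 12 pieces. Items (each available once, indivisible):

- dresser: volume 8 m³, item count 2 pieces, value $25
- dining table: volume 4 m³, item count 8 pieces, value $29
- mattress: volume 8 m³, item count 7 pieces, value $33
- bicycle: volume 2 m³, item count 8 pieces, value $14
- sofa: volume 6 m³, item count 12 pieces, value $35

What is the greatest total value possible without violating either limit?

$35

Feasible sets respecting both limits:
- sofa: volume 6, item count 12, value 35
- mattress: volume 8, item count 7, value 33
- dining table: volume 4, item count 8, value 29
- dresser: volume 8, item count 2, value 25
Best: $35.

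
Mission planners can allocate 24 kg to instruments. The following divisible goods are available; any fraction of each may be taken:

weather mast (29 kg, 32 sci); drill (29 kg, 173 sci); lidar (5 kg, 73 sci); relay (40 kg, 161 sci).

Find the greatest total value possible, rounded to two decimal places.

Take in order of value per unit:
- lidar (73/5 per unit): all 5 → value 73, running total 73.00
- drill (173/29 per unit): 19 of 29 → value 19×173/29 = 113.3448, running total 186.34
Total 186.34.

186.34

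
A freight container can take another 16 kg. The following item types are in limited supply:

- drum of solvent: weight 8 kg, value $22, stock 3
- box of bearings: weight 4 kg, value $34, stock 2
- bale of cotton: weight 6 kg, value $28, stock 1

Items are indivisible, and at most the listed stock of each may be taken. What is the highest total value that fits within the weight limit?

$96

Top feasible selections:
- 2×box of bearings + 1×bale of cotton: weight 14, value 96
- 1×drum of solvent + 2×box of bearings: weight 16, value 90
Best: $96.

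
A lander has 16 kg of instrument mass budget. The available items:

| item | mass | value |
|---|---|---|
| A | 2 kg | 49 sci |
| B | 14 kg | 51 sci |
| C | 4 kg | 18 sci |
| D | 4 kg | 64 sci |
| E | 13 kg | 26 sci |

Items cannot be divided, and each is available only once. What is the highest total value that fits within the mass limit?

131 sci

Check high-value combinations within 16 kg:
- A+C+D: mass 2+4+4=10, value 49+18+64=131
- A+D: mass 2+4=6, value 49+64=113
- A+B: mass 2+14=16, value 49+51=100
Best: 131 sci.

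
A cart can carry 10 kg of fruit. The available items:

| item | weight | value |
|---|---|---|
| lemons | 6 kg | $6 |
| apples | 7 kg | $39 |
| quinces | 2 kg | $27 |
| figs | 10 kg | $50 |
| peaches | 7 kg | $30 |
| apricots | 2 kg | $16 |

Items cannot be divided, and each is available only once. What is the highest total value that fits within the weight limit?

This is a 0/1 knapsack; check combinations near the capacity.
- apples+quinces: weight 7+2=9, value 39+27=66
- quinces+peaches: weight 2+7=9, value 27+30=57
- apples+apricots: weight 7+2=9, value 39+16=55
Best: $66.

$66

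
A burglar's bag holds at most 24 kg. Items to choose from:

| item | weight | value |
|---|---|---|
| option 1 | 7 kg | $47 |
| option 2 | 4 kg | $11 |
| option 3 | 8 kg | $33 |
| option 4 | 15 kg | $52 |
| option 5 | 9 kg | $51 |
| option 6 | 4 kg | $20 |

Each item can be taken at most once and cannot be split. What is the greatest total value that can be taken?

$131

Check high-value combinations within 24 kg:
- option 1+option 3+option 5: weight 7+8+9=24, value 47+33+51=131
- option 1+option 2+option 5+option 6: weight 7+4+9+4=24, value 47+11+51+20=129
- option 1+option 5+option 6: weight 7+9+4=20, value 47+51+20=118
- option 1+option 2+option 3+option 6: weight 7+4+8+4=23, value 47+11+33+20=111
- option 1+option 2+option 5: weight 7+4+9=20, value 47+11+51=109
Best: $131.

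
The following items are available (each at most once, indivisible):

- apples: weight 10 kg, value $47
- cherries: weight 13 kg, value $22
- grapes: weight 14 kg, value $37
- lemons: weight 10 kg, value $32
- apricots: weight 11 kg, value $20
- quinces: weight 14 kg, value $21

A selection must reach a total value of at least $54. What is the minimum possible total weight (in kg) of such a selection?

20

Subsets with value ≥ 54, sorted by total weight:
- apples+lemons: weight 20, value 79
- apples+apricots: weight 21, value 67
- apples+cherries: weight 23, value 69
Minimum weight: 20 kg.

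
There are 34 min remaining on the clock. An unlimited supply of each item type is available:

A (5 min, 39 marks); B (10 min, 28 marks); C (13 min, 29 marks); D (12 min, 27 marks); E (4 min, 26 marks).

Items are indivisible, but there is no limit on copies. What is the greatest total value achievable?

260 marks

Best value-per-unit is A at 39/5; filling with it alone gives 6×39 = 234.
Optimal mix: 6×A + 1×E → time 34, value 260.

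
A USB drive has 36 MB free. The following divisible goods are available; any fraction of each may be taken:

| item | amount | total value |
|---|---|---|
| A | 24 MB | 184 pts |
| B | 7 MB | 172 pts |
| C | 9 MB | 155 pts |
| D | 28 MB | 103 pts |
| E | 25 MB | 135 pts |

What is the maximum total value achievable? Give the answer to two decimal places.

Take in order of value per unit:
- B (172/7 per unit): all 7 → value 172, running total 172.00
- C (155/9 per unit): all 9 → value 155, running total 327.00
- A (184/24 per unit): 20 of 24 → value 20×184/24 = 153.3333, running total 480.33
Total 480.33.

480.33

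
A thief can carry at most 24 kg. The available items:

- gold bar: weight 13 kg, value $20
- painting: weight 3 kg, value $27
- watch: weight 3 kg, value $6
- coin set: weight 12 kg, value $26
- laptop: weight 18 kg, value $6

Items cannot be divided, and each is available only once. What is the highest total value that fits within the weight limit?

$59

Check high-value combinations within 24 kg:
- painting+watch+coin set: weight 3+3+12=18, value 27+6+26=59
- painting+coin set: weight 3+12=15, value 27+26=53
- gold bar+painting+watch: weight 13+3+3=19, value 20+27+6=53
- gold bar+painting: weight 13+3=16, value 20+27=47
- painting+watch+laptop: weight 3+3+18=24, value 27+6+6=39
Best: $59.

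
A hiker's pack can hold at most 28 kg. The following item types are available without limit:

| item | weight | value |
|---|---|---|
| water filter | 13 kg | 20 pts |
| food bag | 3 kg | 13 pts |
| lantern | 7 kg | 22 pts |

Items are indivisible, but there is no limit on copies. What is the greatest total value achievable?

Best value-per-unit is food bag at 13/3, and filling with it alone uses weight 9×3=27. No mix of the others beats 9×13 = 117.

117 pts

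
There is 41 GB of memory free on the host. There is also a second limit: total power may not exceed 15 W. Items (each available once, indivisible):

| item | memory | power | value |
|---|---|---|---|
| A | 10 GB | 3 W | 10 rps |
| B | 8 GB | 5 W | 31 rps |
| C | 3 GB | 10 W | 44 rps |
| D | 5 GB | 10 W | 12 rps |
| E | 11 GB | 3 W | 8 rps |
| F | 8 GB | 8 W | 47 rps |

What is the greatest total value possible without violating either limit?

Feasible sets respecting both limits:
- B+F: memory 16, power 13, value 78
- B+C: memory 11, power 15, value 75
- A+E+F: memory 29, power 14, value 65
- A+F: memory 18, power 11, value 57
Best: 78 rps.

78 rps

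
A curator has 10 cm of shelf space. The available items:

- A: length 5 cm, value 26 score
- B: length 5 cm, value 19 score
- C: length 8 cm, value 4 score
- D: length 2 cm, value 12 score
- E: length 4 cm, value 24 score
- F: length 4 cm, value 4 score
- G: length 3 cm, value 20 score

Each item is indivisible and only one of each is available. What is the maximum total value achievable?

Check high-value combinations within 10 cm:
- A+D+G: length 5+2+3=10, value 26+12+20=58
- D+E+G: length 2+4+3=9, value 12+24+20=56
- B+D+G: length 5+2+3=10, value 19+12+20=51
- A+E: length 5+4=9, value 26+24=50
- A+G: length 5+3=8, value 26+20=46
Best: 58 score.

58 score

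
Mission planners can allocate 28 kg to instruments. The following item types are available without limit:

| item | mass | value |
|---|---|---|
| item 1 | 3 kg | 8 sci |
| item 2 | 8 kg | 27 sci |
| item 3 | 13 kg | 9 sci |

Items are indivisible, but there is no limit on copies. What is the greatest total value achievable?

Best value-per-unit is item 2 at 27/8; filling with it alone gives 3×27 = 81.
Optimal mix: 1×item 1 + 3×item 2 → mass 27, value 89.

89 sci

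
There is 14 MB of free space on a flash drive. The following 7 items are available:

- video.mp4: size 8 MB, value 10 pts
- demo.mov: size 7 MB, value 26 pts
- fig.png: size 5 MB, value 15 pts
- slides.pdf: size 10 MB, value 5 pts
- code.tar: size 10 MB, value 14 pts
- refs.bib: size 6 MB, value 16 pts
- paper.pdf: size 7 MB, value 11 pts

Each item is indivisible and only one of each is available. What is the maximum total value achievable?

Check high-value combinations within 14 MB:
- demo.mov+refs.bib: size 7+6=13, value 26+16=42
- demo.mov+fig.png: size 7+5=12, value 26+15=41
- demo.mov+paper.pdf: size 7+7=14, value 26+11=37
Best: 42 pts.

42 pts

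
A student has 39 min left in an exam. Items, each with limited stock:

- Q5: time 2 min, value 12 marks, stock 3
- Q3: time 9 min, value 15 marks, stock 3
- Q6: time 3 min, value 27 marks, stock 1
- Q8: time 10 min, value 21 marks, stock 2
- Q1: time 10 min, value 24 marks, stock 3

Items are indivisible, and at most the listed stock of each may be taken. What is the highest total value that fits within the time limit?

135 marks

Top feasible selections:
- 3×Q5 + 1×Q6 + 3×Q1: time 39, value 135
- 3×Q5 + 1×Q6 + 1×Q8 + 2×Q1: time 39, value 132
Best: 135 marks.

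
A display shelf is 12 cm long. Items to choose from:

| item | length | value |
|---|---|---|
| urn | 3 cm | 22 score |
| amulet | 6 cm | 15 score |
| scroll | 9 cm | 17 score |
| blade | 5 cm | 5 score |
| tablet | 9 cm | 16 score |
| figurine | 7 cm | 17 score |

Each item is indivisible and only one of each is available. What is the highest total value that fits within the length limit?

This is a 0/1 knapsack; check combinations near the capacity.
- urn+figurine: length 3+7=10, value 22+17=39
- urn+scroll: length 3+9=12, value 22+17=39
- urn+tablet: length 3+9=12, value 22+16=38
- urn+amulet: length 3+6=9, value 22+15=37
- urn+blade: length 3+5=8, value 22+5=27
Best: 39 score.

39 score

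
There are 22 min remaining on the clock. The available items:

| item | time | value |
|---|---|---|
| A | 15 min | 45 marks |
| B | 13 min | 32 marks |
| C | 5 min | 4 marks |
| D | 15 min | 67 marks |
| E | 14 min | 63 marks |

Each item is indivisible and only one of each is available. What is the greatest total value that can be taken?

71 marks

Check high-value combinations within 22 min:
- C+D: time 5+15=20, value 4+67=71
- D: time 15, value 67
- C+E: time 5+14=19, value 4+63=67
- E: time 14, value 63
- A+C: time 15+5=20, value 45+4=49
Best: 71 marks.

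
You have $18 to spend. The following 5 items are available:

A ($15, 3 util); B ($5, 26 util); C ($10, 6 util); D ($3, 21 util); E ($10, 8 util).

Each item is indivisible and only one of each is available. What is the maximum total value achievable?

Check high-value combinations within $18:
- B+D+E: cost 5+3+10=18, value 26+21+8=55
- B+C+D: cost 5+10+3=18, value 26+6+21=53
- B+D: cost 5+3=8, value 26+21=47
Best: 55 util.

55 util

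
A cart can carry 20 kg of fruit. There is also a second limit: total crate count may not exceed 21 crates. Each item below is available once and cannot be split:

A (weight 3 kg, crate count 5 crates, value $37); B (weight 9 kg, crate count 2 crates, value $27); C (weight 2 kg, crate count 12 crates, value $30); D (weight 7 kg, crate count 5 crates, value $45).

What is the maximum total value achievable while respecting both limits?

Feasible sets respecting both limits:
- A+B+D: weight 19, crate count 12, value 109
- B+C+D: weight 18, crate count 19, value 102
- A+B+C: weight 14, crate count 19, value 94
Best: $109.

$109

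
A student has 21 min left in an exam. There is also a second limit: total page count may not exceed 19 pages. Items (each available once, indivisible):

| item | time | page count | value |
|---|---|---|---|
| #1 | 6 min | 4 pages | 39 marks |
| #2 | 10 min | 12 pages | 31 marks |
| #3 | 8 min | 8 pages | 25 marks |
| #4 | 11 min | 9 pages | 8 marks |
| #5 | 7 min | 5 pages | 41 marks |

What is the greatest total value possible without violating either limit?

Feasible sets respecting both limits:
- #1+#3+#5: time 21, page count 17, value 105
- #1+#5: time 13, page count 9, value 80
- #2+#5: time 17, page count 17, value 72
- #1+#2: time 16, page count 16, value 70
Best: 105 marks.

105 marks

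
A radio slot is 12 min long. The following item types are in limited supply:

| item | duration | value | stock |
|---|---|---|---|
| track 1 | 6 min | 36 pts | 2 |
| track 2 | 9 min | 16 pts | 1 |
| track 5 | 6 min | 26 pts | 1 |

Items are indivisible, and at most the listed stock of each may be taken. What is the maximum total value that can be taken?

72 pts

Best selections within duration 12 and stock limits:
- 2×track 1: duration 12, value 72
- 1×track 1 + 1×track 5: duration 12, value 62
- 1×track 1: duration 6, value 36
- 1×track 5: duration 6, value 26
Best: 72 pts.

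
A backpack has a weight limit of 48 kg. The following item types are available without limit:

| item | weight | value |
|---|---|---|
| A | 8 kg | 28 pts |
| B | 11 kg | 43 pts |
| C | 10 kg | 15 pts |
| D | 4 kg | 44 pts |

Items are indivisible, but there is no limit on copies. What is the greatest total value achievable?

Best value-per-unit is D at 44/4, and filling with it alone uses weight 12×4=48. No mix of the others beats 12×44 = 528.

528 pts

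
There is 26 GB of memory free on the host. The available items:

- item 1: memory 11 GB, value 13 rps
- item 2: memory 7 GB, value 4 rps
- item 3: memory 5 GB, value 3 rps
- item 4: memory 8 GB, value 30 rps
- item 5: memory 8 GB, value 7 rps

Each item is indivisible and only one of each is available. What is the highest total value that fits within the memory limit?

47 rps

Check high-value combinations within 26 GB:
- item 1+item 2+item 4: memory 11+7+8=26, value 13+4+30=47
- item 1+item 3+item 4: memory 11+5+8=24, value 13+3+30=46
- item 1+item 4: memory 11+8=19, value 13+30=43
- item 2+item 4+item 5: memory 7+8+8=23, value 4+30+7=41
Best: 47 rps.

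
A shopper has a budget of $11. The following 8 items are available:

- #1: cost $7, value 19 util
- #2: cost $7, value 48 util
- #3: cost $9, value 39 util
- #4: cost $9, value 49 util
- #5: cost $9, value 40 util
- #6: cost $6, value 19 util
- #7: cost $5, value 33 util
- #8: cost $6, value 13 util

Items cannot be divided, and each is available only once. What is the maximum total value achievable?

52 util

This is a 0/1 knapsack; check combinations near the capacity.
- #6+#7: cost 6+5=11, value 19+33=52
- #4: cost 9, value 49
- #2: cost 7, value 48
- #7+#8: cost 5+6=11, value 33+13=46
Best: 52 util.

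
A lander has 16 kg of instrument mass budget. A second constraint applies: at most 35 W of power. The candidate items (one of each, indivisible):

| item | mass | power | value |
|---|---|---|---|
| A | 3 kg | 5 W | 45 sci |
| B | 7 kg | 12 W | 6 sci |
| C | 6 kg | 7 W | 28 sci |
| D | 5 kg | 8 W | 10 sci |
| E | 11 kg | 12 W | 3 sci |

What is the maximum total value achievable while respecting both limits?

Feasible sets respecting both limits:
- A+C+D: mass 14, power 20, value 83
- A+B+C: mass 16, power 24, value 79
- A+C: mass 9, power 12, value 73
- A+B+D: mass 15, power 25, value 61
Best: 83 sci.

83 sci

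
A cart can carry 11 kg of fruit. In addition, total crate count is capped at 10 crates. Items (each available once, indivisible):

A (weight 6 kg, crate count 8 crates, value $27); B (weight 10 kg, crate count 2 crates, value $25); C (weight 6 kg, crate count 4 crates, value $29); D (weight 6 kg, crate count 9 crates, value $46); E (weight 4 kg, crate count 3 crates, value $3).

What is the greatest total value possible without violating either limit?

Feasible sets respecting both limits:
- D: weight 6, crate count 9, value 46
- C+E: weight 10, crate count 7, value 32
- C: weight 6, crate count 4, value 29
Best: $46.

$46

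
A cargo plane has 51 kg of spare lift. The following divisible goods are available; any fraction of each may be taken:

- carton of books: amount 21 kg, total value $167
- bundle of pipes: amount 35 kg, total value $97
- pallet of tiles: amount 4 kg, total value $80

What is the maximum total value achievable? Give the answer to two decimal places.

Take in order of value per unit:
- pallet of tiles (80/4 per unit): all 4 → value 80, running total 80.00
- carton of books (167/21 per unit): all 21 → value 167, running total 247.00
- bundle of pipes (97/35 per unit): 26 of 35 → value 26×97/35 = 72.0571, running total 319.06
Total 319.06.

319.06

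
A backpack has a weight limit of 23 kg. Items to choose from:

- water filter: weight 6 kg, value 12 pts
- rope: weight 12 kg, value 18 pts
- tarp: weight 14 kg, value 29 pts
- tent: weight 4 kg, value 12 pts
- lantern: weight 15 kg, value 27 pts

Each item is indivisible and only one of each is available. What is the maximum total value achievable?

Check high-value combinations within 23 kg:
- water filter+rope+tent: weight 6+12+4=22, value 12+18+12=42
- tarp+tent: weight 14+4=18, value 29+12=41
- water filter+tarp: weight 6+14=20, value 12+29=41
- tent+lantern: weight 4+15=19, value 12+27=39
Best: 42 pts.

42 pts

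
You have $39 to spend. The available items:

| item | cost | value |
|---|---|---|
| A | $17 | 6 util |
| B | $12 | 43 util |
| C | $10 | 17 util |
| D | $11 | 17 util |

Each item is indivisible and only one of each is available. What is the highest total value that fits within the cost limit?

Check high-value combinations within $39:
- B+C+D: cost 12+10+11=33, value 43+17+17=77
- A+B+C: cost 17+12+10=39, value 6+43+17=66
- B+C: cost 12+10=22, value 43+17=60
Best: 77 util.

77 util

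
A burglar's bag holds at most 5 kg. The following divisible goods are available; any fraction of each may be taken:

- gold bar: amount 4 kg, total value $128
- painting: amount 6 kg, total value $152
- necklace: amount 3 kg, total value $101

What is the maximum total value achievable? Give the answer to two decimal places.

165.00

Take in order of value per unit:
- necklace (101/3 per unit): all 3 → value 101, running total 101.00
- gold bar (128/4 per unit): 2 of 4 → value 2×128/4 = 64.0000, running total 165.00
Total 165.00.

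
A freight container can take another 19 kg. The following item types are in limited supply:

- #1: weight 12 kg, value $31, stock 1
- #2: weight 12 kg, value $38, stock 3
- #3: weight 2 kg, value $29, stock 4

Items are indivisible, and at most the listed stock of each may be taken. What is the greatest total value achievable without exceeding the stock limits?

$125

Top feasible selections:
- 1×#2 + 3×#3: weight 18, value 125
- 1×#1 + 3×#3: weight 18, value 118
- 4×#3: weight 8, value 116
- 1×#2 + 2×#3: weight 16, value 96
Best: $125.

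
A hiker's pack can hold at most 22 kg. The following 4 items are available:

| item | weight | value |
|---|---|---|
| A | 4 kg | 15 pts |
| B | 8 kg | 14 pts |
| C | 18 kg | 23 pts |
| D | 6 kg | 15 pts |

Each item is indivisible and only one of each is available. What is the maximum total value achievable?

44 pts

Check high-value combinations within 22 kg:
- A+B+D: weight 4+8+6=18, value 15+14+15=44
- A+C: weight 4+18=22, value 15+23=38
- A+D: weight 4+6=10, value 15+15=30
Best: 44 pts.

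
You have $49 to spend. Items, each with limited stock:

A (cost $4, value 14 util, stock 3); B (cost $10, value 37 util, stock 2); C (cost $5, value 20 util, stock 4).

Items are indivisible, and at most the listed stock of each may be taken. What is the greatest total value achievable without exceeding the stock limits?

182 util

Best selections within cost 49 and stock limits:
- 2×A + 2×B + 4×C: cost 48, value 182
- 3×A + 2×B + 3×C: cost 47, value 176
- 1×A + 2×B + 4×C: cost 44, value 168
Best: 182 util.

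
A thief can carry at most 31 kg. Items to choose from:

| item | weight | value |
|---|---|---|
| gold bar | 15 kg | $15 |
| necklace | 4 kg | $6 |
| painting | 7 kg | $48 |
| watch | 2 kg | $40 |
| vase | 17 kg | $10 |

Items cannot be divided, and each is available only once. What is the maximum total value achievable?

$109

Check high-value combinations within 31 kg:
- gold bar+necklace+painting+watch: weight 15+4+7+2=28, value 15+6+48+40=109
- necklace+painting+watch+vase: weight 4+7+2+17=30, value 6+48+40+10=104
- gold bar+painting+watch: weight 15+7+2=24, value 15+48+40=103
- painting+watch+vase: weight 7+2+17=26, value 48+40+10=98
- necklace+painting+watch: weight 4+7+2=13, value 6+48+40=94
Best: $109.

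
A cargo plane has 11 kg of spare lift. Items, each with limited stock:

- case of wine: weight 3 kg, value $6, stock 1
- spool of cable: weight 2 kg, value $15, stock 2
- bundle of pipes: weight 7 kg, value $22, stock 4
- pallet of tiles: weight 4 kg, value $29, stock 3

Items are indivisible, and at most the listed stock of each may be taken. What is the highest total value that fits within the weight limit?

$73

Top feasible selections:
- 1×spool of cable + 2×pallet of tiles: weight 10, value 73
- 1×case of wine + 2×spool of cable + 1×pallet of tiles: weight 11, value 65
- 1×case of wine + 2×pallet of tiles: weight 11, value 64
Best: $73.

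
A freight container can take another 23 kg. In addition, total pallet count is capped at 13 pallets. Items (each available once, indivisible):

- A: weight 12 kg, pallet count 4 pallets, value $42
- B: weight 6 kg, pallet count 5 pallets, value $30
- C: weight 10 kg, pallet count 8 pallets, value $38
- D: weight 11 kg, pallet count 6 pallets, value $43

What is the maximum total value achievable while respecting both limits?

Feasible sets respecting both limits:
- A+D: weight 23, pallet count 10, value 85
- A+C: weight 22, pallet count 12, value 80
- B+D: weight 17, pallet count 11, value 73
Best: $85.

$85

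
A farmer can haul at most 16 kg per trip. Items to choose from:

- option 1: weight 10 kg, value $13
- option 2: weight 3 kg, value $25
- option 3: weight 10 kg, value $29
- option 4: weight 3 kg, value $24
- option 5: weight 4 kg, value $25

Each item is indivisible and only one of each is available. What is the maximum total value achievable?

$78

Check high-value combinations within 16 kg:
- option 2+option 3+option 4: weight 3+10+3=16, value 25+29+24=78
- option 2+option 4+option 5: weight 3+3+4=10, value 25+24+25=74
- option 1+option 2+option 4: weight 10+3+3=16, value 13+25+24=62
Best: $78.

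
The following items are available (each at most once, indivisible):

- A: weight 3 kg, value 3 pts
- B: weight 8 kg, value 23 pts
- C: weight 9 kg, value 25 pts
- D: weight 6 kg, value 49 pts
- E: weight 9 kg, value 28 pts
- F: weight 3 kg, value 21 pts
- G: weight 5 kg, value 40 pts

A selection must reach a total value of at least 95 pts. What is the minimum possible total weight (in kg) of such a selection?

14

Subsets with value ≥ 95, sorted by total weight:
- D+F+G: weight 14, value 110
- A+D+F+G: weight 17, value 113
Minimum weight: 14 kg.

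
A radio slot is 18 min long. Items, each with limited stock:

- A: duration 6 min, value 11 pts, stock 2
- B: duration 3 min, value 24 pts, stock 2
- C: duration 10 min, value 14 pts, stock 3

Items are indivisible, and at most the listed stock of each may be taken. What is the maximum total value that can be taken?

Top feasible selections:
- 2×A + 2×B: duration 18, value 70
- 2×B + 1×C: duration 16, value 62
- 1×A + 2×B: duration 12, value 59
Best: 70 pts.

70 pts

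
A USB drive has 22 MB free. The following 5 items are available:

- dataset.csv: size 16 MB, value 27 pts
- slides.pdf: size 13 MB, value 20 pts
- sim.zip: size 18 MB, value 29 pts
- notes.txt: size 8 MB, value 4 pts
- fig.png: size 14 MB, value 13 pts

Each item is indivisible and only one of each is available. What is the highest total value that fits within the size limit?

29 pts

Check high-value combinations within 22 MB:
- sim.zip: size 18, value 29
- dataset.csv: size 16, value 27
- slides.pdf+notes.txt: size 13+8=21, value 20+4=24
- slides.pdf: size 13, value 20
Best: 29 pts.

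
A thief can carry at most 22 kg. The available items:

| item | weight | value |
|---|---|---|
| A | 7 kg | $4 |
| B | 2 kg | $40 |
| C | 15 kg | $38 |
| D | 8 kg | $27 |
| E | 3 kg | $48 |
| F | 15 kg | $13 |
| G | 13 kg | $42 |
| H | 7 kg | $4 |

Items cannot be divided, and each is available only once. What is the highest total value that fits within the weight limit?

Check high-value combinations within 22 kg:
- B+E+G: weight 2+3+13=18, value 40+48+42=130
- B+C+E: weight 2+15+3=20, value 40+38+48=126
- A+B+D+E: weight 7+2+8+3=20, value 4+40+27+48=119
Best: $130.

$130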